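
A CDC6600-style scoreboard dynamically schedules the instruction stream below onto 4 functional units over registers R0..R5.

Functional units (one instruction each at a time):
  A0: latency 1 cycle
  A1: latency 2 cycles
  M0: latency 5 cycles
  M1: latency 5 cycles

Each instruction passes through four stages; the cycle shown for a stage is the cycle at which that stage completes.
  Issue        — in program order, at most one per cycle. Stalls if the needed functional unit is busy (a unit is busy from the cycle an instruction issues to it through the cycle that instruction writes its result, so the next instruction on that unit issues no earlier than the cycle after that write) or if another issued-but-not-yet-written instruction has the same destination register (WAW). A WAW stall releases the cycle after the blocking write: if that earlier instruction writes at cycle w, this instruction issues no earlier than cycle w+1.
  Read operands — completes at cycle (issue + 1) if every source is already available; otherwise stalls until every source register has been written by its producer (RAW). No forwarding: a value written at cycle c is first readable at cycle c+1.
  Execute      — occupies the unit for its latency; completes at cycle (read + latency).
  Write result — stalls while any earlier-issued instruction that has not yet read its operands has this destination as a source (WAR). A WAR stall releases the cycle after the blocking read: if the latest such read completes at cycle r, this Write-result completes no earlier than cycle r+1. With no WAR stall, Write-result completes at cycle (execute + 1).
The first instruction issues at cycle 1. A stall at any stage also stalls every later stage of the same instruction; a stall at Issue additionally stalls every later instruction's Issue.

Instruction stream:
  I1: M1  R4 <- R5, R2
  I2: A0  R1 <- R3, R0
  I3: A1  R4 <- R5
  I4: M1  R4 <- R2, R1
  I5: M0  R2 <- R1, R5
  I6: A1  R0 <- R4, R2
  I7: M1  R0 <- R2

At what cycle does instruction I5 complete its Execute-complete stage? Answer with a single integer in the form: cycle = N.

cycle = 21

cycle 1: I1 dispatched to M1
cycle 2: I1 operands ready · I2 dispatched to A0
cycle 3: I2 operands ready
cycle 4: I2 complete
cycle 5: R1←I2
cycle 7: I1 complete
cycle 8: R4←I1
cycle 9: I3 dispatched to A1
cycle 10: I3 operands ready
cycle 12: I3 complete
cycle 13: R4←I3
cycle 14: I4 dispatched to M1
cycle 15: I4 operands ready · I5 dispatched to M0
cycle 16: I5 operands ready · I6 dispatched to A1
cycle 20: I4 complete
cycle 21: R4←I4 · I5 complete
cycle 22: R2←I5
cycle 23: I6 operands ready
cycle 25: I6 complete
cycle 26: R0←I6
cycle 27: I7 dispatched to M1
cycle 28: I7 operands ready
cycle 33: I7 complete
cycle 34: R0←I7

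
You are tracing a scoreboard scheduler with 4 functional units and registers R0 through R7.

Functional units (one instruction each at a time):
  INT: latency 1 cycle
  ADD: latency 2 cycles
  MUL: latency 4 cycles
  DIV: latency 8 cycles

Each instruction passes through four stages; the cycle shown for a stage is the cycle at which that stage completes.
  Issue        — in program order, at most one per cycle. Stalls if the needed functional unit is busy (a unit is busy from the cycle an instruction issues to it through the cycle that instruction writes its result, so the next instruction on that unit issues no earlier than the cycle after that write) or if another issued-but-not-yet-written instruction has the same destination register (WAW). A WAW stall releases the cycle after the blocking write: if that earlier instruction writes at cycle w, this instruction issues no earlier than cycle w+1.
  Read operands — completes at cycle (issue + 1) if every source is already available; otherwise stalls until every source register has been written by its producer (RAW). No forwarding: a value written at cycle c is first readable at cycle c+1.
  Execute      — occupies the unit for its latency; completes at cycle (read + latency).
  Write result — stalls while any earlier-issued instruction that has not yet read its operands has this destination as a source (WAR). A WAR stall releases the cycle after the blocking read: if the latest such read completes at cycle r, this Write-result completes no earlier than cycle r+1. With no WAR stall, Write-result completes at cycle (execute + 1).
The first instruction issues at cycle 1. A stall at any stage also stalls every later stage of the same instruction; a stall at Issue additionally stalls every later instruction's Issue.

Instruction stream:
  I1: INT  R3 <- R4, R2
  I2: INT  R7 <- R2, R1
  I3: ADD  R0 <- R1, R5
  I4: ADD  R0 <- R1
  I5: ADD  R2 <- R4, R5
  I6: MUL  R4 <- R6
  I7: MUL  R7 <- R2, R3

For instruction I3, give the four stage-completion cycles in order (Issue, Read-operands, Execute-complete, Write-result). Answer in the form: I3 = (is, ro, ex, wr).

I3 = (6, 7, 9, 10)

cycle 1: I1→INT
cycle 2: I1 RO
cycle 3: I1 EX
cycle 4: I1 WR R3
cycle 5: I2→INT
cycle 6: I2 RO; I3→ADD
cycle 7: I2 EX; I3 RO
cycle 8: I2 WR R7
cycle 9: I3 EX
cycle 10: I3 WR R0
cycle 11: I4→ADD
cycle 12: I4 RO
cycle 14: I4 EX
cycle 15: I4 WR R0
cycle 16: I5→ADD
cycle 17: I5 RO; I6→MUL
cycle 18: I6 RO
cycle 19: I5 EX
cycle 20: I5 WR R2
cycle 22: I6 EX
cycle 23: I6 WR R4
cycle 24: I7→MUL
cycle 25: I7 RO
cycle 29: I7 EX
cycle 30: I7 WR R7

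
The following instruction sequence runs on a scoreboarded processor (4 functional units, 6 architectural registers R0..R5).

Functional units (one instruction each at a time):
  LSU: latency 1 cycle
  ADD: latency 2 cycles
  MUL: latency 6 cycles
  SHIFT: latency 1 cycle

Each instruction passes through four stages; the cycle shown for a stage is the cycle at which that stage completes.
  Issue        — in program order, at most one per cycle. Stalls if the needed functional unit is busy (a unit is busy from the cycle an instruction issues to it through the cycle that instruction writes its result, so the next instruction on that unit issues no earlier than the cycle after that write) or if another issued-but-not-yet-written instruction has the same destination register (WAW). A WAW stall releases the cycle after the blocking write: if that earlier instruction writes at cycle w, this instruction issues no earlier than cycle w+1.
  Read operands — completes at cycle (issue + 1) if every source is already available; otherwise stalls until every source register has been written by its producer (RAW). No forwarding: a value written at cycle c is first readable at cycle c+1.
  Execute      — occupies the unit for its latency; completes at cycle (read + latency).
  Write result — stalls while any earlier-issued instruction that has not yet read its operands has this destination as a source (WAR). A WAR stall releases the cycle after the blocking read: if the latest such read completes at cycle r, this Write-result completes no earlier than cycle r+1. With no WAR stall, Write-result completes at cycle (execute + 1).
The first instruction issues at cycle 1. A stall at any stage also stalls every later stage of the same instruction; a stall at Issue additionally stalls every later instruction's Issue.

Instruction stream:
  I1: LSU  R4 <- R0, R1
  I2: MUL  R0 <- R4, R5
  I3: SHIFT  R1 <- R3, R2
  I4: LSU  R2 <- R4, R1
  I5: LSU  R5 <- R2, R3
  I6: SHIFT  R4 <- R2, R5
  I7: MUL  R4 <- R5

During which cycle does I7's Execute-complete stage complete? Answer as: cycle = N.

t=1  I1→LSU
t=2  I1 RO | I2→MUL
t=3  I1 EX | I3→SHIFT
t=4  I1 WR R4 | I3 RO
t=5  I2 RO | I3 EX | I4→LSU
t=6  I3 WR R1
t=7  I4 RO
t=8  I4 EX
t=9  I4 WR R2
t=10  I5→LSU
t=11  I2 EX | I5 RO | I6→SHIFT
t=12  I2 WR R0 | I5 EX
t=13  I5 WR R5
t=14  I6 RO
t=15  I6 EX
t=16  I6 WR R4
t=17  I7→MUL
t=18  I7 RO
t=24  I7 EX
t=25  I7 WR R4

cycle = 24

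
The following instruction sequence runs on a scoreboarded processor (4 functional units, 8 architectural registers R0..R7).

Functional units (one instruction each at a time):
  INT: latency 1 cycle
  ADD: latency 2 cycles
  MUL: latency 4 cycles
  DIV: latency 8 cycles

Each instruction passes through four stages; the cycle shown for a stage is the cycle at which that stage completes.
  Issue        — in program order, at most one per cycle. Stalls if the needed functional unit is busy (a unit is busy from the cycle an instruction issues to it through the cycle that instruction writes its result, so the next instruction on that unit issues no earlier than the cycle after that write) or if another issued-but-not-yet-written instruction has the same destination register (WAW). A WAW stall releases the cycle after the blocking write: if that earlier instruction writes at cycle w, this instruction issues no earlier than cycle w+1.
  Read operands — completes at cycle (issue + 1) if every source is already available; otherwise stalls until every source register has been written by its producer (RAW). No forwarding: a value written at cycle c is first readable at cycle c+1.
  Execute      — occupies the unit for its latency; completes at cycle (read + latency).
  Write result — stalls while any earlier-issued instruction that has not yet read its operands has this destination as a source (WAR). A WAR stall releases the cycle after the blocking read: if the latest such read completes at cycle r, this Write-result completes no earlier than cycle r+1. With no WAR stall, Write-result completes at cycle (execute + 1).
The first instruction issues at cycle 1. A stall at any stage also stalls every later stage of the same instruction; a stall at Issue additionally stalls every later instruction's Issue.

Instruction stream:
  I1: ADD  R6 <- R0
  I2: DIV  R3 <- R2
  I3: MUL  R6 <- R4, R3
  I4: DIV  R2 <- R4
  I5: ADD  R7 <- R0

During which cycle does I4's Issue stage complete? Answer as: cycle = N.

cycle 1: I1 issues→ADD
cycle 2: I1 reads | I2 issues→DIV
cycle 3: I2 reads
cycle 4: I1 exec-done
cycle 5: I1 writes R6
cycle 6: I3 issues→MUL
cycle 11: I2 exec-done
cycle 12: I2 writes R3
cycle 13: I3 reads | I4 issues→DIV
cycle 14: I4 reads | I5 issues→ADD
cycle 15: I5 reads
cycle 17: I3 exec-done | I5 exec-done
cycle 18: I3 writes R6 | I5 writes R7
cycle 22: I4 exec-done
cycle 23: I4 writes R2

cycle = 13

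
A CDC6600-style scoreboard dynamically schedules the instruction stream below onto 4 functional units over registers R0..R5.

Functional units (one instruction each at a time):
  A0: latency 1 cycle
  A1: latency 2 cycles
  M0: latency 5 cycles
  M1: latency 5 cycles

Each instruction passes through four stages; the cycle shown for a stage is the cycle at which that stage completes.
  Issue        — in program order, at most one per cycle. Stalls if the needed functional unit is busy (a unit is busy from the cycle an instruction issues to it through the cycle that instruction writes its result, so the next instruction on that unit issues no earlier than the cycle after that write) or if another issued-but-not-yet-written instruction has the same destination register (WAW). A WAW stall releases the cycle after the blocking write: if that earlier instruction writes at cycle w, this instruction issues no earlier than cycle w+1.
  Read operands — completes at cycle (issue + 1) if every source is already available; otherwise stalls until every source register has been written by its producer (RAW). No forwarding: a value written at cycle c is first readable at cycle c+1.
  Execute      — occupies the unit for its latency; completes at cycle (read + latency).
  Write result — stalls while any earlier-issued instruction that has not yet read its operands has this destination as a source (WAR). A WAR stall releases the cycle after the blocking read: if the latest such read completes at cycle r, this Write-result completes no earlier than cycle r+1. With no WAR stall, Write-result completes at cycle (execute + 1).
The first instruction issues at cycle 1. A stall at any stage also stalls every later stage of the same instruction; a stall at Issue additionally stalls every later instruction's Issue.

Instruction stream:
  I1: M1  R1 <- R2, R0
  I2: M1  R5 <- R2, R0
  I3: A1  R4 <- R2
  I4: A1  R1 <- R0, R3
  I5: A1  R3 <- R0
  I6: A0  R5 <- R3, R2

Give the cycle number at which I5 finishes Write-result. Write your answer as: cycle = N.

1) issue 1, read 2, done 7, write 8
2) issue 9, read 10, done 15, write 16  <struct: M1 busy until I1 writes@8>
3) issue 10, read 11, done 13, write 14
4) issue 15, read 16, done 18, write 19  <struct: A1 busy until I3 writes@14>
5) issue 20, read 21, done 23, write 24  <struct: A1 busy until I4 writes@19>
6) issue 21, read 25, done 26, write 27  <RAW R3: wait I5 write@24>

cycle = 24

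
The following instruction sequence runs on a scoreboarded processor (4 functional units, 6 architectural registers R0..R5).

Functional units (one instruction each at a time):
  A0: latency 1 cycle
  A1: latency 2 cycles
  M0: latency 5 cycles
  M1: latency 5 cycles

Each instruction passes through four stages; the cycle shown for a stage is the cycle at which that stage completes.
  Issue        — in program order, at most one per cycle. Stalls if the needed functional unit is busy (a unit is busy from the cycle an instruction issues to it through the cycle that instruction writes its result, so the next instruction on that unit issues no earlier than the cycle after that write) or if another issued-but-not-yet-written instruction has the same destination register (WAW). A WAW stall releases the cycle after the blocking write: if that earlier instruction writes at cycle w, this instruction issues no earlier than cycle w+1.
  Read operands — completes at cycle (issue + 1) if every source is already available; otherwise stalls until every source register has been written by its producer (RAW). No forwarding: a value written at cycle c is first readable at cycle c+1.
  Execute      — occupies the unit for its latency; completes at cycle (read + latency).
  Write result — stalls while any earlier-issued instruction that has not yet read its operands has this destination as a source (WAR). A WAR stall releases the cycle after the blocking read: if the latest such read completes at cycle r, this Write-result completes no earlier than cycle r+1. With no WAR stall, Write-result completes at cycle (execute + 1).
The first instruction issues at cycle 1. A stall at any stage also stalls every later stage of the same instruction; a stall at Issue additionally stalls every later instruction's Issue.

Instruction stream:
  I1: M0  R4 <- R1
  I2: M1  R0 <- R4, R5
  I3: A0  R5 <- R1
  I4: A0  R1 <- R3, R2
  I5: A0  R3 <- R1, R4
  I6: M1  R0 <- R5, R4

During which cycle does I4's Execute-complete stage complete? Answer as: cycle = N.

cycle = 13

[I1] 1/2/7/8
[I2] 2/9/14/15  (RAW R4: wait I1 write@8)
[I3] 3/4/5/10  (WAR R5: wait I2 read@9)
[I4] 11/12/13/14  (struct: A0 busy until I3 writes@10)
[I5] 15/16/17/18  (struct: A0 busy until I4 writes@14)
[I6] 16/17/22/23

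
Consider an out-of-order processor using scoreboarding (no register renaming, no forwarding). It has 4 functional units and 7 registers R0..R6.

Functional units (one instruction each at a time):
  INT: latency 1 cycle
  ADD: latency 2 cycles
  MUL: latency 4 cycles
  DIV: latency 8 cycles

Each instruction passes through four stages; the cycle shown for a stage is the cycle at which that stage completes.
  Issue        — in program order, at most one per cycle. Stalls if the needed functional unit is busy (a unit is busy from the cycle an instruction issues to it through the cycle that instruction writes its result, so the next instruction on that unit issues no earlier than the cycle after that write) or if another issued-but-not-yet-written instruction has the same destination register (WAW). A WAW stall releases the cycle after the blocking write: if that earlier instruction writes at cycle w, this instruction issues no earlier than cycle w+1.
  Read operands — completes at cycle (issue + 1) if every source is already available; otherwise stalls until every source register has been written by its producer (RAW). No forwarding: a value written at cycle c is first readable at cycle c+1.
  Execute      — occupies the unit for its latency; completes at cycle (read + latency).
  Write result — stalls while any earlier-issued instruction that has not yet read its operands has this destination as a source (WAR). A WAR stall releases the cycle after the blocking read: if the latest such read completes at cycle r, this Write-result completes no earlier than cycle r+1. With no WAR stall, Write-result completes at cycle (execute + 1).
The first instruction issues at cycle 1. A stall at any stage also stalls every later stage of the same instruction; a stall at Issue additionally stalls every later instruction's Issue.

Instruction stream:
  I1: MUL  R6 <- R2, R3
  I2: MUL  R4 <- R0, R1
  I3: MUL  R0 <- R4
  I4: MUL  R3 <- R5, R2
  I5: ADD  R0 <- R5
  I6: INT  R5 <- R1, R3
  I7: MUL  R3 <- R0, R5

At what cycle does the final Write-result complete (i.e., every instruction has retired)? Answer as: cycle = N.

cycle = 37

I1 -> (1, 2, 6, 7)
I2 -> (8, 9, 13, 14)  // struct: MUL busy until I1 writes@7
I3 -> (15, 16, 20, 21)  // struct: MUL busy until I2 writes@14
I4 -> (22, 23, 27, 28)  // struct: MUL busy until I3 writes@21
I5 -> (23, 24, 26, 27)
I6 -> (24, 29, 30, 31)  // RAW R3: wait I4 write@28
I7 -> (29, 32, 36, 37)  // struct: MUL busy until I4 writes@28, RAW R5: wait I6 write@31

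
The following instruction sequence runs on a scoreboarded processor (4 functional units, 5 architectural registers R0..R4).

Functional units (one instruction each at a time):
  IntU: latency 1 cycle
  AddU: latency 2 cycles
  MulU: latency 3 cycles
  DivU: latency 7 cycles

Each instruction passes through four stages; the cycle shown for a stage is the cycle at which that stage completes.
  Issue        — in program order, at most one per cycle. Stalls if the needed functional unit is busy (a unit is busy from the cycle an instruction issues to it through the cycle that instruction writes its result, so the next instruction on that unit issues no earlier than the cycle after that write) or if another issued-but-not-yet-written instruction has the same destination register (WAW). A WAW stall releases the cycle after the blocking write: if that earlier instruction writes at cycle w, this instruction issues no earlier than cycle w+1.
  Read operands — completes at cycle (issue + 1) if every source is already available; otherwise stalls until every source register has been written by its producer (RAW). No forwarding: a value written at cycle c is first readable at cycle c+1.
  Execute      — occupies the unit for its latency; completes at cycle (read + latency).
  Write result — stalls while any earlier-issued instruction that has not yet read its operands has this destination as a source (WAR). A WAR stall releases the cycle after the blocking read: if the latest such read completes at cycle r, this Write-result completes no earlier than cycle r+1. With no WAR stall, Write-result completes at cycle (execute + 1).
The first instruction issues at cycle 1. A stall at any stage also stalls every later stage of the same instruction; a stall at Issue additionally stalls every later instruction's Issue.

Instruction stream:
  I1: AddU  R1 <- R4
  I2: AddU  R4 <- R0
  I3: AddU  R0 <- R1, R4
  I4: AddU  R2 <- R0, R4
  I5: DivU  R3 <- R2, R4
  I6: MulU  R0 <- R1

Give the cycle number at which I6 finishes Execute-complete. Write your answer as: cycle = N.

I1  is:1  ro:2  ex:4  wr:5
I2  is:6  ro:7  ex:9  wr:10  — struct: AddU busy until I1 writes@5
I3  is:11  ro:12  ex:14  wr:15  — struct: AddU busy until I2 writes@10
I4  is:16  ro:17  ex:19  wr:20  — struct: AddU busy until I3 writes@15
I5  is:17  ro:21  ex:28  wr:29  — RAW R2: wait I4 write@20
I6  is:18  ro:19  ex:22  wr:23

cycle = 22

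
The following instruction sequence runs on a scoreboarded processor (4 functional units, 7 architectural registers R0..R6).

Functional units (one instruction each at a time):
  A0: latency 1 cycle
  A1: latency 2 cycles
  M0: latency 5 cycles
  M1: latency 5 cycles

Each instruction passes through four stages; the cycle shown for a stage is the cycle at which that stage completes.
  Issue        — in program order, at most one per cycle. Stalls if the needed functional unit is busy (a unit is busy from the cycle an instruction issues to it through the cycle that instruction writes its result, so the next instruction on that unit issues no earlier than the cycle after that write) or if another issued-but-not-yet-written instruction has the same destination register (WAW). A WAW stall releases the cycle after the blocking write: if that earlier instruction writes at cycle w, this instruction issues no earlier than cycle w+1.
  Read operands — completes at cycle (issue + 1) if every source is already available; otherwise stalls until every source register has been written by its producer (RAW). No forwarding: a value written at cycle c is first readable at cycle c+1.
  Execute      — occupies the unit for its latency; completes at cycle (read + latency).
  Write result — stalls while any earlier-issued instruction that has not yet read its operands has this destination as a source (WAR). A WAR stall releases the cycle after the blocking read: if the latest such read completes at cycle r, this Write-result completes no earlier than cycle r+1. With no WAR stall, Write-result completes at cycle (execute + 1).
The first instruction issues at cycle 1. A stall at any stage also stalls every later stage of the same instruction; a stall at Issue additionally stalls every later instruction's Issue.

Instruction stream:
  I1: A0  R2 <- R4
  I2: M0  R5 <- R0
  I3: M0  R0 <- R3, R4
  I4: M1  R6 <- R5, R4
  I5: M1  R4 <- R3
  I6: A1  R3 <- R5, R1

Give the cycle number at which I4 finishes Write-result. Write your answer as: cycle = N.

cycle = 18

cycle 1: I1 dispatched to A0
cycle 2: I1 operands ready; I2 dispatched to M0
cycle 3: I1 complete; I2 operands ready
cycle 4: R2←I1
cycle 8: I2 complete
cycle 9: R5←I2
cycle 10: I3 dispatched to M0
cycle 11: I3 operands ready; I4 dispatched to M1
cycle 12: I4 operands ready
cycle 16: I3 complete
cycle 17: R0←I3; I4 complete
cycle 18: R6←I4
cycle 19: I5 dispatched to M1
cycle 20: I5 operands ready; I6 dispatched to A1
cycle 21: I6 operands ready
cycle 23: I6 complete
cycle 24: R3←I6
cycle 25: I5 complete
cycle 26: R4←I5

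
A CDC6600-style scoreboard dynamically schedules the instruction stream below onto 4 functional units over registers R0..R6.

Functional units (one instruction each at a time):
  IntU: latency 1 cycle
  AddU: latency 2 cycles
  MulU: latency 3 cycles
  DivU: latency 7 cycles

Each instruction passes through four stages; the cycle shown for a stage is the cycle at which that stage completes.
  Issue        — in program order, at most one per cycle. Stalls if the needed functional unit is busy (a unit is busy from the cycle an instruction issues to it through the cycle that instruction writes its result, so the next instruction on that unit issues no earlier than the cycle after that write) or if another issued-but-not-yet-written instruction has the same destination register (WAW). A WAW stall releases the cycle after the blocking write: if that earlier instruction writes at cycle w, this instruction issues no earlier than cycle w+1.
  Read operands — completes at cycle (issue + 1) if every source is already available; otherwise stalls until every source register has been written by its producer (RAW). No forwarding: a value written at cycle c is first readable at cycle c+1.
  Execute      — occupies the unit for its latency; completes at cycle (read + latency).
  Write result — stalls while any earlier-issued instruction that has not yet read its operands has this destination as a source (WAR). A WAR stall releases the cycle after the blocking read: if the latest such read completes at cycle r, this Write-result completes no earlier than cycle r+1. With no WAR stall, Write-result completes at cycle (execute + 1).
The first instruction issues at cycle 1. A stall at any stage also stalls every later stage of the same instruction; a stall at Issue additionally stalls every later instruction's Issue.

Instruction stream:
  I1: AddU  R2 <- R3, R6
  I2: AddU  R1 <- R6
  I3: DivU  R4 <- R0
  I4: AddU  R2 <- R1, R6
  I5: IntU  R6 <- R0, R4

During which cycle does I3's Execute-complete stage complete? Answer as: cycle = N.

cycle = 15

cycle 1: issue I1 (AddU)
cycle 2: I1 read-ops
cycle 4: I1 finished on AddU
cycle 5: I1→R2
cycle 6: issue I2 (AddU)
cycle 7: I2 read-ops · issue I3 (DivU)
cycle 8: I3 read-ops
cycle 9: I2 finished on AddU
cycle 10: I2→R1
cycle 11: issue I4 (AddU)
cycle 12: I4 read-ops · issue I5 (IntU)
cycle 14: I4 finished on AddU
cycle 15: I3 finished on DivU · I4→R2
cycle 16: I3→R4
cycle 17: I5 read-ops
cycle 18: I5 finished on IntU
cycle 19: I5→R6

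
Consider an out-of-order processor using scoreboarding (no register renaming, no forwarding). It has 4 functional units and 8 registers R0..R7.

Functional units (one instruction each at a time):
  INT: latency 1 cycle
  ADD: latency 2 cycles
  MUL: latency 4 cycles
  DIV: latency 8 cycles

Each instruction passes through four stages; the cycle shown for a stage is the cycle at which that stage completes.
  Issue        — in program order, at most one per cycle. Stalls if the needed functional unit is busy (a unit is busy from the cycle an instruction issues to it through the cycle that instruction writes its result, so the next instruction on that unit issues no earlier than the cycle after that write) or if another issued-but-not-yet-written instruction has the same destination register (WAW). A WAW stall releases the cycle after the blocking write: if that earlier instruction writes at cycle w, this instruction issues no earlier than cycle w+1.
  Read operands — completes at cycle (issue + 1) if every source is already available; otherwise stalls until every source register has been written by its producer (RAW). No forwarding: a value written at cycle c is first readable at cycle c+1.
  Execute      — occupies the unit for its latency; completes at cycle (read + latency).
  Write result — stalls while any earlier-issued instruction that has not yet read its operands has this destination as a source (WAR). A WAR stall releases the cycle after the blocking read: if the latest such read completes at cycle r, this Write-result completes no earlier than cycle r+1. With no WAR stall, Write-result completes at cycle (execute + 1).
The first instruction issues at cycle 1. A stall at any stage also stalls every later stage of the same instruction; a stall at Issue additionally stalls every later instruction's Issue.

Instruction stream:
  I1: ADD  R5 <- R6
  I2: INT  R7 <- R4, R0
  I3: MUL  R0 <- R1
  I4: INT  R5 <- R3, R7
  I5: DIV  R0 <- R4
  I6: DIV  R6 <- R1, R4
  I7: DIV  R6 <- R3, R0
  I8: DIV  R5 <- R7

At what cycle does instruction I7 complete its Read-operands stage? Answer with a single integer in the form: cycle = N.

[I1] 1/2/4/5
[I2] 2/3/4/5
[I3] 3/4/8/9
[I4] 6/7/8/9  (struct: INT busy until I2 writes@5)
[I5] 10/11/19/20  (WAW R0: wait I3 write@9)
[I6] 21/22/30/31  (struct: DIV busy until I5 writes@20)
[I7] 32/33/41/42  (struct: DIV busy until I6 writes@31)
[I8] 43/44/52/53  (struct: DIV busy until I7 writes@42)

cycle = 33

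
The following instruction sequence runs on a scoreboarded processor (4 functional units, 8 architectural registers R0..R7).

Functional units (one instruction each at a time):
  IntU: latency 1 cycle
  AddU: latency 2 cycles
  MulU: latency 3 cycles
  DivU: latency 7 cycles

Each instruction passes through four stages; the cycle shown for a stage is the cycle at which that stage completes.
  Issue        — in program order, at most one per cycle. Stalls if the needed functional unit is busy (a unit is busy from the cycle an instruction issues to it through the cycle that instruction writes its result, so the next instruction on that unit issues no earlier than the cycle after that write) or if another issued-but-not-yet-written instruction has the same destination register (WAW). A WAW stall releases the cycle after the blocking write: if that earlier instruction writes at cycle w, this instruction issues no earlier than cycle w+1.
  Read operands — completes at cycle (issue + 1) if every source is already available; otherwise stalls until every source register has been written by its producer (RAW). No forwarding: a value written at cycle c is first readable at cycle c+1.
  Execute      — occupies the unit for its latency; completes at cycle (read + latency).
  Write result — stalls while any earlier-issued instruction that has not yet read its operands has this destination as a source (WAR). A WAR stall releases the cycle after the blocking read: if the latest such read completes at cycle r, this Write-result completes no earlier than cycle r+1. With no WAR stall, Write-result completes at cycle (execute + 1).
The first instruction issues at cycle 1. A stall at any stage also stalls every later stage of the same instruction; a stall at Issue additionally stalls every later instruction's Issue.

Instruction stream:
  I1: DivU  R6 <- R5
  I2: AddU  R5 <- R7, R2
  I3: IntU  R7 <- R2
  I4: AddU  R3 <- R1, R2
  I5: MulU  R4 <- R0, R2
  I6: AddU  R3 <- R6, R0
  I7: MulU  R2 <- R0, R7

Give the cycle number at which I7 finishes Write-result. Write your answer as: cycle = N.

cycle = 19

[1] I1→DivU
[2] I1 RO, I2→AddU
[3] I2 RO, I3→IntU
[4] I3 RO
[5] I2 EX, I3 EX
[6] I2 WR R5, I3 WR R7
[7] I4→AddU
[8] I4 RO, I5→MulU
[9] I1 EX, I5 RO
[10] I1 WR R6, I4 EX
[11] I4 WR R3
[12] I5 EX, I6→AddU
[13] I5 WR R4, I6 RO
[14] I7→MulU
[15] I6 EX, I7 RO
[16] I6 WR R3
[18] I7 EX
[19] I7 WR R2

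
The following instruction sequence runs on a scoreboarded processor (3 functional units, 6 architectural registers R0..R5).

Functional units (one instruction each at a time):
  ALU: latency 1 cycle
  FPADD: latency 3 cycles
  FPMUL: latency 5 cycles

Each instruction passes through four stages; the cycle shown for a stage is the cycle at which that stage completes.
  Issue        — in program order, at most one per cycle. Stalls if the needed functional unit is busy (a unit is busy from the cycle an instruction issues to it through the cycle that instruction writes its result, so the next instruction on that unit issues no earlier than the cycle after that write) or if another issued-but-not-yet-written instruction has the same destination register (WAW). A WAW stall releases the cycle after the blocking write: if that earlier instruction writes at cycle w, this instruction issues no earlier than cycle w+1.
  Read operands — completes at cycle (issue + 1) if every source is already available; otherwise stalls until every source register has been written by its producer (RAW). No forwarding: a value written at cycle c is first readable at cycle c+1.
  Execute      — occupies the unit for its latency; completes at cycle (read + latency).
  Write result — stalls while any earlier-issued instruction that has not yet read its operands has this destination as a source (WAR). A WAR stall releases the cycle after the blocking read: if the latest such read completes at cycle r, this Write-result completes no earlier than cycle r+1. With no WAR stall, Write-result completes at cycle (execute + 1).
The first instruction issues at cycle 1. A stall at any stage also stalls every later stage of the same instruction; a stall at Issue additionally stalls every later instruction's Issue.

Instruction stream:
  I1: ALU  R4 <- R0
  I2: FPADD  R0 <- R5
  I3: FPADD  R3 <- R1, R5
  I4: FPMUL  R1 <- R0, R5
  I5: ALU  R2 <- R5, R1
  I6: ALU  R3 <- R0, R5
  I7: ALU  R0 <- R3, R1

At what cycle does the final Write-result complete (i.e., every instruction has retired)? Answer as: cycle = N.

cycle = 27

I1: IS=1 RO=2 EX=3 WR=4
I2: IS=2 RO=3 EX=6 WR=7
I3: IS=8 RO=9 EX=12 WR=13  [struct: FPADD busy until I2 writes@7]
I4: IS=9 RO=10 EX=15 WR=16
I5: IS=10 RO=17 EX=18 WR=19  [RAW R1: wait I4 write@16]
I6: IS=20 RO=21 EX=22 WR=23  [struct: ALU busy until I5 writes@19]
I7: IS=24 RO=25 EX=26 WR=27  [struct: ALU busy until I6 writes@23]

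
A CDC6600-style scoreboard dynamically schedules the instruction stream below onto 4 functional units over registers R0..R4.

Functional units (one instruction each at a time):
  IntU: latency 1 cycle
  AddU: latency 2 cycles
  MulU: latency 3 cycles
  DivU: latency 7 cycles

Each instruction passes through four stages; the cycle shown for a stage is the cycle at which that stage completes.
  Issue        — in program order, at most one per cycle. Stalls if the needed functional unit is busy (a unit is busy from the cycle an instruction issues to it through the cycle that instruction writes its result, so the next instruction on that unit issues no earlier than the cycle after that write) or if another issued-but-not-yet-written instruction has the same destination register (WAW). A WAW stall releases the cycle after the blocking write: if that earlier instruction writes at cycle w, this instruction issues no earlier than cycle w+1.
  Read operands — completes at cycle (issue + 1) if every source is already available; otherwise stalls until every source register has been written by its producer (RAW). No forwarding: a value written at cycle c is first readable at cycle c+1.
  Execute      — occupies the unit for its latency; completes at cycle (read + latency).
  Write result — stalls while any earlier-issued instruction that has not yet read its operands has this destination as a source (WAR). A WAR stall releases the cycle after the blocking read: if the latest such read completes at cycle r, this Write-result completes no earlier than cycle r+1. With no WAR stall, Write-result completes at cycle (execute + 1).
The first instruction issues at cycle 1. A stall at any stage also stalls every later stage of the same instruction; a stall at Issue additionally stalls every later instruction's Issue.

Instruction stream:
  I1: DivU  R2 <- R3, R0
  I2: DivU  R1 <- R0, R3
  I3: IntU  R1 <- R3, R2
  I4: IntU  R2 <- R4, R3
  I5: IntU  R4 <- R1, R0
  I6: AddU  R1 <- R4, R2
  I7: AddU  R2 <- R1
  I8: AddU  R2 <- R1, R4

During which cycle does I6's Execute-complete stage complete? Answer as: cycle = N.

[I1] 1/2/9/10
[I2] 11/12/19/20  (struct: DivU busy until I1 writes@10)
[I3] 21/22/23/24  (WAW R1: wait I2 write@20)
[I4] 25/26/27/28  (struct: IntU busy until I3 writes@24)
[I5] 29/30/31/32  (struct: IntU busy until I4 writes@28)
[I6] 30/33/35/36  (RAW R4: wait I5 write@32)
[I7] 37/38/40/41  (struct: AddU busy until I6 writes@36)
[I8] 42/43/45/46  (struct: AddU busy until I7 writes@41)

cycle = 35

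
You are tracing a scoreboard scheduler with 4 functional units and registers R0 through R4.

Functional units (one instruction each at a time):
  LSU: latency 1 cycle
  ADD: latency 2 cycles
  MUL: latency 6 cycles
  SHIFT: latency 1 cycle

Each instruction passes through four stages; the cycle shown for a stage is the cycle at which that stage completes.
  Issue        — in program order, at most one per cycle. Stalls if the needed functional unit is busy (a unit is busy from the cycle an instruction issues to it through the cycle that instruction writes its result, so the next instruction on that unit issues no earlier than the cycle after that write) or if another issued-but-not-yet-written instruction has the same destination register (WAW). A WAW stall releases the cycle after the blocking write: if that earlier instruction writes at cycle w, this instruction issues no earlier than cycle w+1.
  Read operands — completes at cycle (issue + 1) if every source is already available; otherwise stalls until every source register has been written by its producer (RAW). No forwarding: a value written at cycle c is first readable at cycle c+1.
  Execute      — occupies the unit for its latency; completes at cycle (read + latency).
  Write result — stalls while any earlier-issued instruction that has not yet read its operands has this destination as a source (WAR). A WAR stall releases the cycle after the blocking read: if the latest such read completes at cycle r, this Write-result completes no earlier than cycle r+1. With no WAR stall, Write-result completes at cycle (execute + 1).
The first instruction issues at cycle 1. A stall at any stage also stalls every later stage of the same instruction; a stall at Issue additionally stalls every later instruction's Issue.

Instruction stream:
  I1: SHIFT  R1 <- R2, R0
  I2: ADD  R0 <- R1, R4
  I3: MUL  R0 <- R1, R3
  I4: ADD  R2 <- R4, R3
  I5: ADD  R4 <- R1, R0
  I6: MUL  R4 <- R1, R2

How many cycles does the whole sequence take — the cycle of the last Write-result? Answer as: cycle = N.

[I1] 1/2/3/4
[I2] 2/5/7/8  (RAW R1: wait I1 write@4)
[I3] 9/10/16/17  (WAW R0: wait I2 write@8)
[I4] 10/11/13/14
[I5] 15/18/20/21  (struct: ADD busy until I4 writes@14; RAW R0: wait I3 write@17)
[I6] 22/23/29/30  (WAW R4: wait I5 write@21)

cycle = 30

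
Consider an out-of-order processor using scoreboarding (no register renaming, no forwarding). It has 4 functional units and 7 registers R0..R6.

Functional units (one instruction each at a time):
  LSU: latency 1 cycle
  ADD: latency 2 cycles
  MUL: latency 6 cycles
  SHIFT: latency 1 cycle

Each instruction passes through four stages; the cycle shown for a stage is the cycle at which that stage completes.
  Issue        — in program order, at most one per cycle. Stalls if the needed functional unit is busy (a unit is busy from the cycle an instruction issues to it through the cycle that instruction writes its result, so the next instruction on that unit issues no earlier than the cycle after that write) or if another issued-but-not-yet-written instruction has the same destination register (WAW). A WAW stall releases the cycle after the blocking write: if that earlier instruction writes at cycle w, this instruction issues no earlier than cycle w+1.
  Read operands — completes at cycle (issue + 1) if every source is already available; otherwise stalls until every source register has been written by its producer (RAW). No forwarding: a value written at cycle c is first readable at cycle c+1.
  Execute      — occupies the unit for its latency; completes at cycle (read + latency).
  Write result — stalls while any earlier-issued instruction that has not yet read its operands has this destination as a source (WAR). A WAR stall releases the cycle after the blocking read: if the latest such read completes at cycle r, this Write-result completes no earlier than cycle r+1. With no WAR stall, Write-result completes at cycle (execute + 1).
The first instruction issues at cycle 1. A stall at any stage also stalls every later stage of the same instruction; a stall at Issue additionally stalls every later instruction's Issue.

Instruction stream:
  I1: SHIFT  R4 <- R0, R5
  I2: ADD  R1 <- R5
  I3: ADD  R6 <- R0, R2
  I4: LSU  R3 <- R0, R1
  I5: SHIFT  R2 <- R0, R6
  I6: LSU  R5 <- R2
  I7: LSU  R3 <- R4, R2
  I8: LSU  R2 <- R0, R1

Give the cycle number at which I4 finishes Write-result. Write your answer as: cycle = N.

cycle = 11

I1 -> (1, 2, 3, 4)
I2 -> (2, 3, 5, 6)
I3 -> (7, 8, 10, 11)  // struct: ADD busy until I2 writes@6
I4 -> (8, 9, 10, 11)
I5 -> (9, 12, 13, 14)  // RAW R6: wait I3 write@11
I6 -> (12, 15, 16, 17)  // struct: LSU busy until I4 writes@11, RAW R2: wait I5 write@14
I7 -> (18, 19, 20, 21)  // struct: LSU busy until I6 writes@17
I8 -> (22, 23, 24, 25)  // struct: LSU busy until I7 writes@21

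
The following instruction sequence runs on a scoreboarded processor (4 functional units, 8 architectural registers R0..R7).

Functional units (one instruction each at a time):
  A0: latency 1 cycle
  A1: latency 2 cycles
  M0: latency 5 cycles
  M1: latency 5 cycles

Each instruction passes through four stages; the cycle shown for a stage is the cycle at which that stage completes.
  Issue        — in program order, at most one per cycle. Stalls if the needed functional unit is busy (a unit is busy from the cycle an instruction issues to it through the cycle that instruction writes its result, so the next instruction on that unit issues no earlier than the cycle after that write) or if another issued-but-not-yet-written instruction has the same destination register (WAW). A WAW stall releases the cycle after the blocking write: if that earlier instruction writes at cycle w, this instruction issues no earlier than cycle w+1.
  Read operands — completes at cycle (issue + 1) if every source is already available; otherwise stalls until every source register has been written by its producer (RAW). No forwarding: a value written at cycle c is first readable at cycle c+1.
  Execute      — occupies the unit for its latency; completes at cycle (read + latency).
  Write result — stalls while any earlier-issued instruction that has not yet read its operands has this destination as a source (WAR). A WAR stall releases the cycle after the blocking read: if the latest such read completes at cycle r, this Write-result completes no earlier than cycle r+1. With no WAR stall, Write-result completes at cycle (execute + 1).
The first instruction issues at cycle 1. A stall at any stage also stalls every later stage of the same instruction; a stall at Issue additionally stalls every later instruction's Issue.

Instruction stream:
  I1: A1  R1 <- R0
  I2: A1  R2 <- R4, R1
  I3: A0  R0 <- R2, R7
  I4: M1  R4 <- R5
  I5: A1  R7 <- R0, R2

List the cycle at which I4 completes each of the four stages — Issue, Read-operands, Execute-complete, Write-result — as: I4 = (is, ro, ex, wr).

[I1] 1/2/4/5
[I2] 6/7/9/10  (struct: A1 busy until I1 writes@5)
[I3] 7/11/12/13  (RAW R2: wait I2 write@10)
[I4] 8/9/14/15
[I5] 11/14/16/17  (struct: A1 busy until I2 writes@10; RAW R0: wait I3 write@13)

I4 = (8, 9, 14, 15)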